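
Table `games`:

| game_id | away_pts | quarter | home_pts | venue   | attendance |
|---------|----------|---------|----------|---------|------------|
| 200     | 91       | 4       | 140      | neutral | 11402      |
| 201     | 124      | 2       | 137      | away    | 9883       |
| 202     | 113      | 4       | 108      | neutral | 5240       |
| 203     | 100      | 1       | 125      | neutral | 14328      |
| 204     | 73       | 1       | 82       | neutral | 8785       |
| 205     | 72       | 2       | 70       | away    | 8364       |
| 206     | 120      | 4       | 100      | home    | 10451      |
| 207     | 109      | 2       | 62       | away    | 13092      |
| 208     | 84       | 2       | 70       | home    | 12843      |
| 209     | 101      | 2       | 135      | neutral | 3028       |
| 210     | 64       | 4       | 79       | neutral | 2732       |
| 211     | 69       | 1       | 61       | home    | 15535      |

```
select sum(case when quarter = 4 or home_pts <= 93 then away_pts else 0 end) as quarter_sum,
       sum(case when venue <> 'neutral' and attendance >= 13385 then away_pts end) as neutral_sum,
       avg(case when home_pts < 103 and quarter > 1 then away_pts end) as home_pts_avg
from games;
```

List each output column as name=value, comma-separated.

quarter_sum=795, neutral_sum=69, home_pts_avg=89.8

[quarter_sum: quarter = 4 or home_pts <= 93]
game_id=200: ✓ → 91
game_id=201: ✗
game_id=202: ✓ → 113
game_id=203: ✗
game_id=204: ✓ → 73
game_id=205: ✓ → 72
game_id=206: ✓ → 120
game_id=207: ✓ → 109
game_id=208: ✓ → 84
game_id=209: ✗
game_id=210: ✓ → 64
game_id=211: ✓ → 69
quarter_sum = 91 + 113 + 73 + 72 + 120 + 109 + 84 + 64 + 69 = 795
—
[neutral_sum: venue <> 'neutral' and attendance >= 13385]
game_id=200: ✗
game_id=201: ✗
game_id=202: ✗
game_id=203: ✗
game_id=204: ✗
game_id=205: ✗
game_id=206: ✗
game_id=207: ✗
game_id=208: ✗
game_id=209: ✗
game_id=210: ✗
game_id=211: ✓ → 69
neutral_sum = 69
—
[home_pts_avg: home_pts < 103 and quarter > 1]
game_id=200: ✗
game_id=201: ✗
game_id=202: ✗
game_id=203: ✗
game_id=204: ✗
game_id=205: ✓ → 72
game_id=206: ✓ → 120
game_id=207: ✓ → 109
game_id=208: ✓ → 84
game_id=209: ✗
game_id=210: ✓ → 64
game_id=211: ✗
home_pts_avg = (72 + 120 + 109 + 84 + 64) / 5 = 89.8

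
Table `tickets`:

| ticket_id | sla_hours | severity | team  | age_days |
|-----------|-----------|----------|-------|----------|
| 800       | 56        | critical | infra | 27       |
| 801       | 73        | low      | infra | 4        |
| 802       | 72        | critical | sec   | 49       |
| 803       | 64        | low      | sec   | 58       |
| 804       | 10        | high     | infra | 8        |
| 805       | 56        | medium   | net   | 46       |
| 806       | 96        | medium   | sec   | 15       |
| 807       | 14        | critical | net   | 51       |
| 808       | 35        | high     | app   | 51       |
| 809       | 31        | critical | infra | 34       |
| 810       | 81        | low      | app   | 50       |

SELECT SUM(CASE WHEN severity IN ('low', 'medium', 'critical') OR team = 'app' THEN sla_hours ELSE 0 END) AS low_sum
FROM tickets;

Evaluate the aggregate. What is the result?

ticket_id=800: ✓ → 56
ticket_id=801: ✓ → 73
ticket_id=802: ✓ → 72
ticket_id=803: ✓ → 64
ticket_id=804: ✗
ticket_id=805: ✓ → 56
ticket_id=806: ✓ → 96
ticket_id=807: ✓ → 14
ticket_id=808: ✓ → 35
ticket_id=809: ✓ → 31
ticket_id=810: ✓ → 81
low_sum = 56 + 73 + 72 + 64 + 56 + 96 + 14 + 35 + 31 + 81 = 578

578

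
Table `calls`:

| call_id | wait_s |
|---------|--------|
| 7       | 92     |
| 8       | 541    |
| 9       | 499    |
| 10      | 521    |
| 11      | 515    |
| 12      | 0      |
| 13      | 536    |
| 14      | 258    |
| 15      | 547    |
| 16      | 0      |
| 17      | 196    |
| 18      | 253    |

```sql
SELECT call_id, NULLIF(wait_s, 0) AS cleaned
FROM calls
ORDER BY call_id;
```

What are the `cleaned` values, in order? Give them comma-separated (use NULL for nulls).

92, 541, 499, 521, 515, NULL, 536, 258, 547, NULL, 196, 253

call_id=7: wait_s=92 vs 0: differ → 92
call_id=8: wait_s=541 vs 0: differ → 541
call_id=9: wait_s=499 vs 0: differ → 499
call_id=10: wait_s=521 vs 0: differ → 521
call_id=11: wait_s=515 vs 0: differ → 515
call_id=12: wait_s=0 vs 0: equal → NULL
call_id=13: wait_s=536 vs 0: differ → 536
call_id=14: wait_s=258 vs 0: differ → 258
call_id=15: wait_s=547 vs 0: differ → 547
call_id=16: wait_s=0 vs 0: equal → NULL
call_id=17: wait_s=196 vs 0: differ → 196
call_id=18: wait_s=253 vs 0: differ → 253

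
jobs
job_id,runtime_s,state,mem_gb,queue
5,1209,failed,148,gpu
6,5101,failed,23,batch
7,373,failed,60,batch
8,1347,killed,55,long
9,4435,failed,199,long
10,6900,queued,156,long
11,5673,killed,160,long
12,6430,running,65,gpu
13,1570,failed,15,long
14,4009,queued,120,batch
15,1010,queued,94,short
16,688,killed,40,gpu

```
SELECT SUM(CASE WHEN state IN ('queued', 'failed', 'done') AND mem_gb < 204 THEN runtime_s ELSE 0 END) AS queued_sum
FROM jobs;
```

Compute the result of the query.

24607

job_id=5: ✓ → 1209
job_id=6: ✓ → 5101
job_id=7: ✓ → 373
job_id=8: ✗
job_id=9: ✓ → 4435
job_id=10: ✓ → 6900
job_id=11: ✗
job_id=12: ✗
job_id=13: ✓ → 1570
job_id=14: ✓ → 4009
job_id=15: ✓ → 1010
job_id=16: ✗
queued_sum = 1209 + 5101 + 373 + 4435 + 6900 + 1570 + 4009 + 1010 = 24607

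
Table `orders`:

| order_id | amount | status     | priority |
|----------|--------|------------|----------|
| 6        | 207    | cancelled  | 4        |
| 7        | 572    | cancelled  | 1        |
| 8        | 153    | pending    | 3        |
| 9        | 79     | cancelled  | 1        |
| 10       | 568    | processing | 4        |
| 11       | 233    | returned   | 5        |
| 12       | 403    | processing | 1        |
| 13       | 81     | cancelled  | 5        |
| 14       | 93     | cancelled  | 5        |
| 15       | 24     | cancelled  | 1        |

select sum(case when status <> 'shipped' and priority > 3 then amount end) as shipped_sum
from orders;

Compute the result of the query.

order_id=6: ✓ → 207
order_id=7: ✗
order_id=8: ✗
order_id=9: ✗
order_id=10: ✓ → 568
order_id=11: ✓ → 233
order_id=12: ✗
order_id=13: ✓ → 81
order_id=14: ✓ → 93
order_id=15: ✗
shipped_sum = 207 + 568 + 233 + 81 + 93 = 1182

1182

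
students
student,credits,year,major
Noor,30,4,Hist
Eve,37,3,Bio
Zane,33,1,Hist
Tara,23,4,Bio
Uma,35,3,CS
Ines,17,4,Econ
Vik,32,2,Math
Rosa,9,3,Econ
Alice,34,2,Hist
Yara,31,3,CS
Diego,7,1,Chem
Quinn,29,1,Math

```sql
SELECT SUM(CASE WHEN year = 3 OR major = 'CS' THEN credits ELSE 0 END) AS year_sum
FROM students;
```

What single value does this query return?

student=Noor: ✗
student=Eve: ✓ → 37
student=Zane: ✗
student=Tara: ✗
student=Uma: ✓ → 35
student=Ines: ✗
student=Vik: ✗
student=Rosa: ✓ → 9
student=Alice: ✗
student=Yara: ✓ → 31
student=Diego: ✗
student=Quinn: ✗
year_sum = 37 + 35 + 9 + 31 = 112

112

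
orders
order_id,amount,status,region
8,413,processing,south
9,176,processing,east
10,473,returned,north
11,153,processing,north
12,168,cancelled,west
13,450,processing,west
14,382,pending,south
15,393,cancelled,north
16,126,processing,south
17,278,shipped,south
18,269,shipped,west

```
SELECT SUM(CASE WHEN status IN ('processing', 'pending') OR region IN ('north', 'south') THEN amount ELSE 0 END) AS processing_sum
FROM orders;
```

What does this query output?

2844

order_id=8: ✓ → 413
order_id=9: ✓ → 176
order_id=10: ✓ → 473
order_id=11: ✓ → 153
order_id=12: ✗
order_id=13: ✓ → 450
order_id=14: ✓ → 382
order_id=15: ✓ → 393
order_id=16: ✓ → 126
order_id=17: ✓ → 278
order_id=18: ✗
processing_sum = 413 + 176 + 473 + 153 + 450 + 382 + 393 + 126 + 278 = 2844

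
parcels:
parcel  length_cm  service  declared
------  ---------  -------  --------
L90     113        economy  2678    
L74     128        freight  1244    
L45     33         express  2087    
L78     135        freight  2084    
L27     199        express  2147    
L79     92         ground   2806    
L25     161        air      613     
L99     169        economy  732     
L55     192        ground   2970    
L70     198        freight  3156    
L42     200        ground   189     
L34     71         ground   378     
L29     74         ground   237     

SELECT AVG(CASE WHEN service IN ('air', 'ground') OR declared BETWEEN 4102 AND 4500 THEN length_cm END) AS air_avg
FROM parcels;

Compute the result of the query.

parcel=L90: ✗
parcel=L74: ✗
parcel=L45: ✗
parcel=L78: ✗
parcel=L27: ✗
parcel=L79: ✓ → 92
parcel=L25: ✓ → 161
parcel=L99: ✗
parcel=L55: ✓ → 192
parcel=L70: ✗
parcel=L42: ✓ → 200
parcel=L34: ✓ → 71
parcel=L29: ✓ → 74
air_avg = (92 + 161 + 192 + 200 + 71 + 74) / 6 = 131.6666666667

131.6666666667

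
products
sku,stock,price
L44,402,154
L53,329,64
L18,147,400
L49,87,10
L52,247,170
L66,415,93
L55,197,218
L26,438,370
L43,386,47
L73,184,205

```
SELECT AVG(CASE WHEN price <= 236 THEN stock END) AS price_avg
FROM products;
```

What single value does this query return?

280.875

sku=L44: ✓ → 402
sku=L53: ✓ → 329
sku=L18: ✗
sku=L49: ✓ → 87
sku=L52: ✓ → 247
sku=L66: ✓ → 415
sku=L55: ✓ → 197
sku=L26: ✗
sku=L43: ✓ → 386
sku=L73: ✓ → 184
price_avg = (402 + 329 + 87 + 247 + 415 + 197 + 386 + 184) / 8 = 280.875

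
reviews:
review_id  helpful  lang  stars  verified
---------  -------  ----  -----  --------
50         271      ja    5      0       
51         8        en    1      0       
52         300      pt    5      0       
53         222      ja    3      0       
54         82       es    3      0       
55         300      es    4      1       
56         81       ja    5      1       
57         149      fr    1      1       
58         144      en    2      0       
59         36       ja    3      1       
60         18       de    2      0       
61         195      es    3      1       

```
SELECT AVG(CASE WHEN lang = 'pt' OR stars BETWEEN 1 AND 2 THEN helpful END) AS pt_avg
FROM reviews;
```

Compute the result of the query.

review_id=50: ✗
review_id=51: ✓ → 8
review_id=52: ✓ → 300
review_id=53: ✗
review_id=54: ✗
review_id=55: ✗
review_id=56: ✗
review_id=57: ✓ → 149
review_id=58: ✓ → 144
review_id=59: ✗
review_id=60: ✓ → 18
review_id=61: ✗
pt_avg = (8 + 300 + 149 + 144 + 18) / 5 = 123.8

123.8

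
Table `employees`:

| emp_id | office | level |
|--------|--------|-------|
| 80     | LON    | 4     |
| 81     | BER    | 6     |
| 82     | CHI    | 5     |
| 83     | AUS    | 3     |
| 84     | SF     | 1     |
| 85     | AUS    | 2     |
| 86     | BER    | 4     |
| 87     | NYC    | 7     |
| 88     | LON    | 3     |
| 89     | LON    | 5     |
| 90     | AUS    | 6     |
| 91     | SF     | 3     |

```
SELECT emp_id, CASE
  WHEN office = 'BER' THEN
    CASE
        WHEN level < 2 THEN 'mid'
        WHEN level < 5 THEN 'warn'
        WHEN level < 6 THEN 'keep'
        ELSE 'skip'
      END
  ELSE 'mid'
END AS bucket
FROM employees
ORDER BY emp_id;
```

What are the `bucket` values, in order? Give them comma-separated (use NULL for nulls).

emp_id=80: office='LON' → outer ELSE → mid
emp_id=81: office='BER' → inner[ELSE] → skip
emp_id=82: office='CHI' → outer ELSE → mid
emp_id=83: office='AUS' → outer ELSE → mid
emp_id=84: office='SF' → outer ELSE → mid
emp_id=85: office='AUS' → outer ELSE → mid
emp_id=86: office='BER' → inner[level < 5] → warn
emp_id=87: office='NYC' → outer ELSE → mid
emp_id=88: office='LON' → outer ELSE → mid
emp_id=89: office='LON' → outer ELSE → mid
emp_id=90: office='AUS' → outer ELSE → mid
emp_id=91: office='SF' → outer ELSE → mid

mid, skip, mid, mid, mid, mid, warn, mid, mid, mid, mid, mid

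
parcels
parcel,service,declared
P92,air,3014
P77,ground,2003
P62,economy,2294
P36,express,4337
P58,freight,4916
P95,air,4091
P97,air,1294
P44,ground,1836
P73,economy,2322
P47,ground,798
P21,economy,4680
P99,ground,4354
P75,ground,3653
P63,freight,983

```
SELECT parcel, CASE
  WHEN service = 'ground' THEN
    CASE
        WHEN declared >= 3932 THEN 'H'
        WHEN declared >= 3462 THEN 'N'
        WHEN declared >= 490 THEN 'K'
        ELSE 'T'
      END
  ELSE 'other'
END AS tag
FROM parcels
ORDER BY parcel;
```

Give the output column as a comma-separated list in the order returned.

other, other, K, K, other, other, other, other, N, K, other, other, other, H

parcel=P21: service='economy' → outer ELSE → other
parcel=P36: service='express' → outer ELSE → other
parcel=P44: service='ground' → inner[declared >= 490] → K
parcel=P47: service='ground' → inner[declared >= 490] → K
parcel=P58: service='freight' → outer ELSE → other
parcel=P62: service='economy' → outer ELSE → other
parcel=P63: service='freight' → outer ELSE → other
parcel=P73: service='economy' → outer ELSE → other
parcel=P75: service='ground' → inner[declared >= 3462] → N
parcel=P77: service='ground' → inner[declared >= 490] → K
parcel=P92: service='air' → outer ELSE → other
parcel=P95: service='air' → outer ELSE → other
parcel=P97: service='air' → outer ELSE → other
parcel=P99: service='ground' → inner[declared >= 3932] → H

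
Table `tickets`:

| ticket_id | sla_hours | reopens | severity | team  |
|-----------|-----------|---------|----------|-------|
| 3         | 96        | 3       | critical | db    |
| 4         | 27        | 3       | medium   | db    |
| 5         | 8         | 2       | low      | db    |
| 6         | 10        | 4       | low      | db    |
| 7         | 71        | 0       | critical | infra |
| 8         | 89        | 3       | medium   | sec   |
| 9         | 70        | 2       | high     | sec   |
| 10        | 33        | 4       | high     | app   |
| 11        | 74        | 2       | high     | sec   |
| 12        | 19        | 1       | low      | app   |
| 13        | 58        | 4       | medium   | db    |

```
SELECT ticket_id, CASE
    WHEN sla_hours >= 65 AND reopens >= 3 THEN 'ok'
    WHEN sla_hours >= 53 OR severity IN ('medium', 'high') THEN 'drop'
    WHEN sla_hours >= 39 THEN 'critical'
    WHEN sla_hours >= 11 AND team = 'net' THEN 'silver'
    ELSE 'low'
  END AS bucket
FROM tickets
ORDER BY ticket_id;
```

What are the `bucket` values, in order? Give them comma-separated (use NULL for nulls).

ok, drop, low, low, drop, ok, drop, drop, drop, low, drop

ticket_id=3: sla_hours >= 65 AND reopens >= 3 → ok
ticket_id=4: sla_hours >= 53 OR severity IN ('medium', 'high') → drop
ticket_id=5: ELSE → low
ticket_id=6: ELSE → low
ticket_id=7: sla_hours >= 53 OR severity IN ('medium', 'high') → drop
ticket_id=8: sla_hours >= 65 AND reopens >= 3 → ok
ticket_id=9: sla_hours >= 53 OR severity IN ('medium', 'high') → drop
ticket_id=10: sla_hours >= 53 OR severity IN ('medium', 'high') → drop
ticket_id=11: sla_hours >= 53 OR severity IN ('medium', 'high') → drop
ticket_id=12: ELSE → low
ticket_id=13: sla_hours >= 53 OR severity IN ('medium', 'high') → drop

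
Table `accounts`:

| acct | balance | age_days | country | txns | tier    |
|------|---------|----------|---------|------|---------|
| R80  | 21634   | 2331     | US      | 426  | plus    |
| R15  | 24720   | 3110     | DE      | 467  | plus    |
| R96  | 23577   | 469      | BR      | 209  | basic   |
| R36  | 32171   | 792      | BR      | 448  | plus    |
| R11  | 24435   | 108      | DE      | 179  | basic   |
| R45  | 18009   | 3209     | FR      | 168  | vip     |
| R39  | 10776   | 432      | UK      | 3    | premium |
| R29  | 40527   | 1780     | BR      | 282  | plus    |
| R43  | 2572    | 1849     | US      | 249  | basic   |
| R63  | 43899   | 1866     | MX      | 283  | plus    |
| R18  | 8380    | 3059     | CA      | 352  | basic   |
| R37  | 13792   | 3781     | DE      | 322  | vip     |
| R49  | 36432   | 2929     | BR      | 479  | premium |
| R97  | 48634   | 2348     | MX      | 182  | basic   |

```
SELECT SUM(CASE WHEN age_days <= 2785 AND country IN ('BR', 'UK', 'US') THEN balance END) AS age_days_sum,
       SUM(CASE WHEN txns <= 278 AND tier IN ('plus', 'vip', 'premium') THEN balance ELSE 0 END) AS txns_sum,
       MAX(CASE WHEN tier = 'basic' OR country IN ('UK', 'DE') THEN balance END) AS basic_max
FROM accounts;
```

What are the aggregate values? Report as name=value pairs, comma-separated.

[age_days_sum: age_days <= 2785 AND country IN ('BR', 'UK', 'US')]
acct=R80: ✓ → 21634
acct=R15: ✗
acct=R96: ✓ → 23577
acct=R36: ✓ → 32171
acct=R11: ✗
acct=R45: ✗
acct=R39: ✓ → 10776
acct=R29: ✓ → 40527
acct=R43: ✓ → 2572
acct=R63: ✗
acct=R18: ✗
acct=R37: ✗
acct=R49: ✗
acct=R97: ✗
age_days_sum = 21634 + 23577 + 32171 + 10776 + 40527 + 2572 = 131257
—
[txns_sum: txns <= 278 AND tier IN ('plus', 'vip', 'premium')]
acct=R80: ✗
acct=R15: ✗
acct=R96: ✗
acct=R36: ✗
acct=R11: ✗
acct=R45: ✓ → 18009
acct=R39: ✓ → 10776
acct=R29: ✗
acct=R43: ✗
acct=R63: ✗
acct=R18: ✗
acct=R37: ✗
acct=R49: ✗
acct=R97: ✗
txns_sum = 18009 + 10776 = 28785
—
[basic_max: tier = 'basic' OR country IN ('UK', 'DE')]
acct=R80: ✗
acct=R15: ✓ → 24720
acct=R96: ✓ → 23577
acct=R36: ✗
acct=R11: ✓ → 24435
acct=R45: ✗
acct=R39: ✓ → 10776
acct=R29: ✗
acct=R43: ✓ → 2572
acct=R63: ✗
acct=R18: ✓ → 8380
acct=R37: ✓ → 13792
acct=R49: ✗
acct=R97: ✓ → 48634
basic_max = MAX(24720, 23577, 24435, 10776, 2572, 8380, 13792, 48634) = 48634

age_days_sum=131257, txns_sum=28785, basic_max=48634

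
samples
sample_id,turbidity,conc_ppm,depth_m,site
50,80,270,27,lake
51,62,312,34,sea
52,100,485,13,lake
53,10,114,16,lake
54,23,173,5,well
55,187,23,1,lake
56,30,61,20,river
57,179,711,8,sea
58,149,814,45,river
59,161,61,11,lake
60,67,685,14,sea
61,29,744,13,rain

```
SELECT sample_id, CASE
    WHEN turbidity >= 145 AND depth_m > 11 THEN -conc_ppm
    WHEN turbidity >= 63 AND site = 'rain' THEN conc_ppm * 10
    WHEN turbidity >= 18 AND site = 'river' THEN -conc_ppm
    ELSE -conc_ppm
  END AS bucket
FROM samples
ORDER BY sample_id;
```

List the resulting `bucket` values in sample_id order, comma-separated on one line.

-270, -312, -485, -114, -173, -23, -61, -711, -814, -61, -685, -744

sample_id=50: ELSE → -270
sample_id=51: ELSE → -312
sample_id=52: ELSE → -485
sample_id=53: ELSE → -114
sample_id=54: ELSE → -173
sample_id=55: ELSE → -23
sample_id=56: turbidity >= 18 AND site = 'river' → -61
sample_id=57: ELSE → -711
sample_id=58: turbidity >= 145 AND depth_m > 11 → -814
sample_id=59: ELSE → -61
sample_id=60: ELSE → -685
sample_id=61: ELSE → -744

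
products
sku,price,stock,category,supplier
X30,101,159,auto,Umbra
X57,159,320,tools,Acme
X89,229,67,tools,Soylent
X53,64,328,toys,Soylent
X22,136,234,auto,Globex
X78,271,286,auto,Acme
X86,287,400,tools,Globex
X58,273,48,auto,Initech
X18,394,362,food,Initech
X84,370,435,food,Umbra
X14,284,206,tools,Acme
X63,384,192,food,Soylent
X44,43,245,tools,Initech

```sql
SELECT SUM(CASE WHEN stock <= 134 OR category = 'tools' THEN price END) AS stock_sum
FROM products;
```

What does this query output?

sku=X30: ✗
sku=X57: ✓ → 159
sku=X89: ✓ → 229
sku=X53: ✗
sku=X22: ✗
sku=X78: ✗
sku=X86: ✓ → 287
sku=X58: ✓ → 273
sku=X18: ✗
sku=X84: ✗
sku=X14: ✓ → 284
sku=X63: ✗
sku=X44: ✓ → 43
stock_sum = 159 + 229 + 287 + 273 + 284 + 43 = 1275

1275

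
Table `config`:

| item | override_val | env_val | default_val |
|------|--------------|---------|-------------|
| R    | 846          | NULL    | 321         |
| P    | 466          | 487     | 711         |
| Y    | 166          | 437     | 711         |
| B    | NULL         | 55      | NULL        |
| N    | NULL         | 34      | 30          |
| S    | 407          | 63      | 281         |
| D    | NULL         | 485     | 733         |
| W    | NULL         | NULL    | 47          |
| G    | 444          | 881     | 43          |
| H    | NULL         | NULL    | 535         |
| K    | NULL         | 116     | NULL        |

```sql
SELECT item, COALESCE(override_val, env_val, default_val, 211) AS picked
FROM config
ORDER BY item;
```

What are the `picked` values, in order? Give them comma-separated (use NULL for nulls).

55, 485, 444, 535, 116, 34, 466, 846, 407, 47, 166

item=B: override_val=NULL, env_val=55 → 55
item=D: override_val=NULL, env_val=485 → 485
item=G: override_val=444 → 444
item=H: override_val=NULL, env_val=NULL, default_val=535 → 535
item=K: override_val=NULL, env_val=116 → 116
item=N: override_val=NULL, env_val=34 → 34
item=P: override_val=466 → 466
item=R: override_val=846 → 846
item=S: override_val=407 → 407
item=W: override_val=NULL, env_val=NULL, default_val=47 → 47
item=Y: override_val=166 → 166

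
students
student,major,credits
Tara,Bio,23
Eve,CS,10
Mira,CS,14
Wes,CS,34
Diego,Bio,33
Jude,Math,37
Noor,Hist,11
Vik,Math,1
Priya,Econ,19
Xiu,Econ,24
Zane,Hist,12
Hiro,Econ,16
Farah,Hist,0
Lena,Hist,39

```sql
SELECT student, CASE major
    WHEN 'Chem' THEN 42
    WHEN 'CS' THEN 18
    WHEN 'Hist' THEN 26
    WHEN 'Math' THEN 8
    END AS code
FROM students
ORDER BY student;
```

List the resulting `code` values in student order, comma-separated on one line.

student=Diego: (no match → NULL) → NULL
student=Eve: major='CS' → 18
student=Farah: major='Hist' → 26
student=Hiro: (no match → NULL) → NULL
student=Jude: major='Math' → 8
student=Lena: major='Hist' → 26
student=Mira: major='CS' → 18
student=Noor: major='Hist' → 26
student=Priya: (no match → NULL) → NULL
student=Tara: (no match → NULL) → NULL
student=Vik: major='Math' → 8
student=Wes: major='CS' → 18
student=Xiu: (no match → NULL) → NULL
student=Zane: major='Hist' → 26

NULL, 18, 26, NULL, 8, 26, 18, 26, NULL, NULL, 8, 18, NULL, 26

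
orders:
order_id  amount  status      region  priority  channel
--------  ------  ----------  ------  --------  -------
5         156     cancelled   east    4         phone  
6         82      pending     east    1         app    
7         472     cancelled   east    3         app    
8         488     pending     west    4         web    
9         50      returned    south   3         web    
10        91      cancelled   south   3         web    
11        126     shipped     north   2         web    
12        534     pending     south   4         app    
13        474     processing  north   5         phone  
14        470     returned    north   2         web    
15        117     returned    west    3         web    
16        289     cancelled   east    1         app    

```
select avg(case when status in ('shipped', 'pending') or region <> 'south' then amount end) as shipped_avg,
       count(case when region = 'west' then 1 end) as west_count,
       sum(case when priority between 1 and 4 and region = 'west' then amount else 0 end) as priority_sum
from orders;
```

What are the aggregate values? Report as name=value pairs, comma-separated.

shipped_avg=320.8, west_count=2, priority_sum=605

[shipped_avg: status in ('shipped', 'pending') or region <> 'south']
order_id=5: ✓ → 156
order_id=6: ✓ → 82
order_id=7: ✓ → 472
order_id=8: ✓ → 488
order_id=9: ✗
order_id=10: ✗
order_id=11: ✓ → 126
order_id=12: ✓ → 534
order_id=13: ✓ → 474
order_id=14: ✓ → 470
order_id=15: ✓ → 117
order_id=16: ✓ → 289
shipped_avg = (156 + 82 + 472 + 488 + 126 + 534 + 474 + 470 + 117 + 289) / 10 = 320.8
—
[west_count: region = 'west']
order_id=5: ✗
order_id=6: ✗
order_id=7: ✗
order_id=8: ✓ → 1
order_id=9: ✗
order_id=10: ✗
order_id=11: ✗
order_id=12: ✗
order_id=13: ✗
order_id=14: ✗
order_id=15: ✓ → 1
order_id=16: ✗
west_count = COUNT(1, 1) = 2
—
[priority_sum: priority between 1 and 4 and region = 'west']
order_id=5: ✗
order_id=6: ✗
order_id=7: ✗
order_id=8: ✓ → 488
order_id=9: ✗
order_id=10: ✗
order_id=11: ✗
order_id=12: ✗
order_id=13: ✗
order_id=14: ✗
order_id=15: ✓ → 117
order_id=16: ✗
priority_sum = 488 + 117 = 605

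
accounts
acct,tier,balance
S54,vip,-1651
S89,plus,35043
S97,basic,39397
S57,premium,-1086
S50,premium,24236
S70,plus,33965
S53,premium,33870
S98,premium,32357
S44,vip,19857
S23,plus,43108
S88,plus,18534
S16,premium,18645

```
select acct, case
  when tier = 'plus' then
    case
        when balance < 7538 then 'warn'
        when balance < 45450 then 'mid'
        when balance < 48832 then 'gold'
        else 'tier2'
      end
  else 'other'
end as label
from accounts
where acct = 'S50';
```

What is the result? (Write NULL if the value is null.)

other

acct = S50: tier=premium, balance=24236.
tier='premium' → outer ELSE → other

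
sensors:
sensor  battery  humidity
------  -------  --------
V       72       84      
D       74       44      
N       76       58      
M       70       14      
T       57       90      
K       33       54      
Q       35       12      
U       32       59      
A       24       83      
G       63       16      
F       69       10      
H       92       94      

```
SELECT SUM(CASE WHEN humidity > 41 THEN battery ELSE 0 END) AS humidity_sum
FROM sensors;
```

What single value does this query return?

sensor=V: ✓ → 72
sensor=D: ✓ → 74
sensor=N: ✓ → 76
sensor=M: ✗
sensor=T: ✓ → 57
sensor=K: ✓ → 33
sensor=Q: ✗
sensor=U: ✓ → 32
sensor=A: ✓ → 24
sensor=G: ✗
sensor=F: ✗
sensor=H: ✓ → 92
humidity_sum = 72 + 74 + 76 + 57 + 33 + 32 + 24 + 92 = 460

460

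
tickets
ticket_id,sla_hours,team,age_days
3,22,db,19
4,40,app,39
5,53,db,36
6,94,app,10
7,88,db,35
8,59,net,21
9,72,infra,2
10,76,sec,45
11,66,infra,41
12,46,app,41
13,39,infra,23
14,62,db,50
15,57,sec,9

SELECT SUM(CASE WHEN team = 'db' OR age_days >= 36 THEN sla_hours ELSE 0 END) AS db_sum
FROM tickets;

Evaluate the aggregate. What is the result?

ticket_id=3: ✓ → 22
ticket_id=4: ✓ → 40
ticket_id=5: ✓ → 53
ticket_id=6: ✗
ticket_id=7: ✓ → 88
ticket_id=8: ✗
ticket_id=9: ✗
ticket_id=10: ✓ → 76
ticket_id=11: ✓ → 66
ticket_id=12: ✓ → 46
ticket_id=13: ✗
ticket_id=14: ✓ → 62
ticket_id=15: ✗
db_sum = 22 + 40 + 53 + 88 + 76 + 66 + 46 + 62 = 453

453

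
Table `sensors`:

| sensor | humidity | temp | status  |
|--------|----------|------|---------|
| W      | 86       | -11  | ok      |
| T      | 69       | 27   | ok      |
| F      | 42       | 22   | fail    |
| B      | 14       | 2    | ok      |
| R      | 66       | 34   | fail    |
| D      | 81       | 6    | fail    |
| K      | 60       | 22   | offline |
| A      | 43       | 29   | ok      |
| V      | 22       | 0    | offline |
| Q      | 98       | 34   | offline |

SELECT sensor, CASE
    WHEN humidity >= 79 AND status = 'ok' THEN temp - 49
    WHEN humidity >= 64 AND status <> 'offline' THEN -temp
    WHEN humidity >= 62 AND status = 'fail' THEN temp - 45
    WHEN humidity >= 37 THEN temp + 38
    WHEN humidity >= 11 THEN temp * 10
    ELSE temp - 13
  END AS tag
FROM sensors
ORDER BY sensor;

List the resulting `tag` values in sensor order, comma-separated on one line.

67, 20, -6, 60, 60, 72, -34, -27, 0, -60

sensor=A: humidity >= 37 → 67
sensor=B: humidity >= 11 → 20
sensor=D: humidity >= 64 AND status <> 'offline' → -6
sensor=F: humidity >= 37 → 60
sensor=K: humidity >= 37 → 60
sensor=Q: humidity >= 37 → 72
sensor=R: humidity >= 64 AND status <> 'offline' → -34
sensor=T: humidity >= 64 AND status <> 'offline' → -27
sensor=V: humidity >= 11 → 0
sensor=W: humidity >= 79 AND status = 'ok' → -60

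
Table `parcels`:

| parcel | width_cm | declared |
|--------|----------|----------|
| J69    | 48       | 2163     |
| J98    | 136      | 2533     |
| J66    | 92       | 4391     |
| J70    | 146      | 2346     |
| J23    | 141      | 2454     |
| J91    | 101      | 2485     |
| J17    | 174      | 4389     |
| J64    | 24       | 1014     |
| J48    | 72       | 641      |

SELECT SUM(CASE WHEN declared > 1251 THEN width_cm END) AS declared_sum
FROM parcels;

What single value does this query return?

parcel=J69: ✓ → 48
parcel=J98: ✓ → 136
parcel=J66: ✓ → 92
parcel=J70: ✓ → 146
parcel=J23: ✓ → 141
parcel=J91: ✓ → 101
parcel=J17: ✓ → 174
parcel=J64: ✗
parcel=J48: ✗
declared_sum = 48 + 136 + 92 + 146 + 141 + 101 + 174 = 838

838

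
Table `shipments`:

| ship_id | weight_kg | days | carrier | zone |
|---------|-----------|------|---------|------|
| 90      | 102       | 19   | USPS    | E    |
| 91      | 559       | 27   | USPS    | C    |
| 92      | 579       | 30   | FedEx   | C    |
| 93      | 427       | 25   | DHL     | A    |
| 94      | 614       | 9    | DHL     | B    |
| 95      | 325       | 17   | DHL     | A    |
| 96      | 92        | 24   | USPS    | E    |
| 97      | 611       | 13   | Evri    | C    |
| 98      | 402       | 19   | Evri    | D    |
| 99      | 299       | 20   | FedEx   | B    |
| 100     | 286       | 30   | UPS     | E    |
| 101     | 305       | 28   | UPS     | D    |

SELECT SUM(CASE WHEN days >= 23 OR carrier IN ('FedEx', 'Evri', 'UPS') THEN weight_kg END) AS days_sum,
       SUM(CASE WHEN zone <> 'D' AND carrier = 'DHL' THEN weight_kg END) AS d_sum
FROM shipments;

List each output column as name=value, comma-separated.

[days_sum: days >= 23 OR carrier IN ('FedEx', 'Evri', 'UPS')]
ship_id=90: ✗
ship_id=91: ✓ → 559
ship_id=92: ✓ → 579
ship_id=93: ✓ → 427
ship_id=94: ✗
ship_id=95: ✗
ship_id=96: ✓ → 92
ship_id=97: ✓ → 611
ship_id=98: ✓ → 402
ship_id=99: ✓ → 299
ship_id=100: ✓ → 286
ship_id=101: ✓ → 305
days_sum = 559 + 579 + 427 + 92 + 611 + 402 + 299 + 286 + 305 = 3560
—
[d_sum: zone <> 'D' AND carrier = 'DHL']
ship_id=90: ✗
ship_id=91: ✗
ship_id=92: ✗
ship_id=93: ✓ → 427
ship_id=94: ✓ → 614
ship_id=95: ✓ → 325
ship_id=96: ✗
ship_id=97: ✗
ship_id=98: ✗
ship_id=99: ✗
ship_id=100: ✗
ship_id=101: ✗
d_sum = 427 + 614 + 325 = 1366

days_sum=3560, d_sum=1366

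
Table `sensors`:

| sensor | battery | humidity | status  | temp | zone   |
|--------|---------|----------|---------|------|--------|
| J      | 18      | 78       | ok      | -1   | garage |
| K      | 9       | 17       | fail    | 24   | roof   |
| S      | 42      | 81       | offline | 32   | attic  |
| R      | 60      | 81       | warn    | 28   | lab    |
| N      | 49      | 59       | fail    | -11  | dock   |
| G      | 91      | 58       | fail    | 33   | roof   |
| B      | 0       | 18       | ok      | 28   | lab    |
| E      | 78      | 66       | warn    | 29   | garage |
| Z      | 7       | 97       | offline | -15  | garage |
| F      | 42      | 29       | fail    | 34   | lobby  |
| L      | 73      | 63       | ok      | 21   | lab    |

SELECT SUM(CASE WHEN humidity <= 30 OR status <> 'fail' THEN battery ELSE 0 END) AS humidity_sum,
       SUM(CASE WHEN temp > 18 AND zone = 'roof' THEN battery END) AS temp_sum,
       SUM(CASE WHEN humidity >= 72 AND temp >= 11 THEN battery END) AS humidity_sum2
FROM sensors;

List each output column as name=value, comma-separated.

humidity_sum=329, temp_sum=100, humidity_sum2=102

[humidity_sum: humidity <= 30 OR status <> 'fail']
sensor=J: ✓ → 18
sensor=K: ✓ → 9
sensor=S: ✓ → 42
sensor=R: ✓ → 60
sensor=N: ✗
sensor=G: ✗
sensor=B: ✓ → 0
sensor=E: ✓ → 78
sensor=Z: ✓ → 7
sensor=F: ✓ → 42
sensor=L: ✓ → 73
humidity_sum = 18 + 9 + 42 + 60 + 78 + 7 + 42 + 73 = 329
—
[temp_sum: temp > 18 AND zone = 'roof']
sensor=J: ✗
sensor=K: ✓ → 9
sensor=S: ✗
sensor=R: ✗
sensor=N: ✗
sensor=G: ✓ → 91
sensor=B: ✗
sensor=E: ✗
sensor=Z: ✗
sensor=F: ✗
sensor=L: ✗
temp_sum = 9 + 91 = 100
—
[humidity_sum2: humidity >= 72 AND temp >= 11]
sensor=J: ✗
sensor=K: ✗
sensor=S: ✓ → 42
sensor=R: ✓ → 60
sensor=N: ✗
sensor=G: ✗
sensor=B: ✗
sensor=E: ✗
sensor=Z: ✗
sensor=F: ✗
sensor=L: ✗
humidity_sum2 = 42 + 60 = 102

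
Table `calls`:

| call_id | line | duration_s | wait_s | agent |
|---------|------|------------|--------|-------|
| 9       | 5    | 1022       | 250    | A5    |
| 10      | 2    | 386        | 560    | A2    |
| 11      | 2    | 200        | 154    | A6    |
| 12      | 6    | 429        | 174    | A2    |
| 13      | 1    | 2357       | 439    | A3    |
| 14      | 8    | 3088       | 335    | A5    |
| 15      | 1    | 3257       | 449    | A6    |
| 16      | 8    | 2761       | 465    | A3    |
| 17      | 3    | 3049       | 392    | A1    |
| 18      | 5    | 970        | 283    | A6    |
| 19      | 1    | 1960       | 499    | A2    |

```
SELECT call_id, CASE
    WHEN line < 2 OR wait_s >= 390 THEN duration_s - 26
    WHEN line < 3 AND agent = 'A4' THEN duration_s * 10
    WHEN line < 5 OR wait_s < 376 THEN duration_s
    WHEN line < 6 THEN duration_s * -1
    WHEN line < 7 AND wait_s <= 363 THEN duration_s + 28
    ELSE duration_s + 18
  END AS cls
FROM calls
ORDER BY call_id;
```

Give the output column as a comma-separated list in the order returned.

1022, 360, 200, 429, 2331, 3088, 3231, 2735, 3023, 970, 1934

call_id=9: line < 5 OR wait_s < 376 → 1022
call_id=10: line < 2 OR wait_s >= 390 → 360
call_id=11: line < 5 OR wait_s < 376 → 200
call_id=12: line < 5 OR wait_s < 376 → 429
call_id=13: line < 2 OR wait_s >= 390 → 2331
call_id=14: line < 5 OR wait_s < 376 → 3088
call_id=15: line < 2 OR wait_s >= 390 → 3231
call_id=16: line < 2 OR wait_s >= 390 → 2735
call_id=17: line < 2 OR wait_s >= 390 → 3023
call_id=18: line < 5 OR wait_s < 376 → 970
call_id=19: line < 2 OR wait_s >= 390 → 1934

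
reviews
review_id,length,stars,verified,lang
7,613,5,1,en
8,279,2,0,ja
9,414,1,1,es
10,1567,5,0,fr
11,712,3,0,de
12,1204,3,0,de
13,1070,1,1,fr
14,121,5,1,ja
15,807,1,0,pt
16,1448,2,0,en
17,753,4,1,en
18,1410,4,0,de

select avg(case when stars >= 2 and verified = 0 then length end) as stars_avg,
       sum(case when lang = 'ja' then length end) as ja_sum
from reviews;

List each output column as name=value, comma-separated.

[stars_avg: stars >= 2 and verified = 0]
review_id=7: ✗
review_id=8: ✓ → 279
review_id=9: ✗
review_id=10: ✓ → 1567
review_id=11: ✓ → 712
review_id=12: ✓ → 1204
review_id=13: ✗
review_id=14: ✗
review_id=15: ✗
review_id=16: ✓ → 1448
review_id=17: ✗
review_id=18: ✓ → 1410
stars_avg = (279 + 1567 + 712 + 1204 + 1448 + 1410) / 6 = 1103.3333333333
—
[ja_sum: lang = 'ja']
review_id=7: ✗
review_id=8: ✓ → 279
review_id=9: ✗
review_id=10: ✗
review_id=11: ✗
review_id=12: ✗
review_id=13: ✗
review_id=14: ✓ → 121
review_id=15: ✗
review_id=16: ✗
review_id=17: ✗
review_id=18: ✗
ja_sum = 279 + 121 = 400

stars_avg=1103.3333333333, ja_sum=400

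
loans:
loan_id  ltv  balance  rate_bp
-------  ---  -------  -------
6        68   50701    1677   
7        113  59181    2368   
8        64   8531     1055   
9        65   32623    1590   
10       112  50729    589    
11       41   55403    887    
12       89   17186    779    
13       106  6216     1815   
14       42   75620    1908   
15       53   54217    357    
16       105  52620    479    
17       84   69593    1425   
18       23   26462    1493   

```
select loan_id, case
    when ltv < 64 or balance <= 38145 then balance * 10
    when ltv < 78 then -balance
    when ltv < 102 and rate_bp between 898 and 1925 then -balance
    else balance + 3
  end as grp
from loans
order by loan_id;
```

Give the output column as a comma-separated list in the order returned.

loan_id=6: ltv < 78 → -50701
loan_id=7: ELSE → 59184
loan_id=8: ltv < 64 or balance <= 38145 → 85310
loan_id=9: ltv < 64 or balance <= 38145 → 326230
loan_id=10: ELSE → 50732
loan_id=11: ltv < 64 or balance <= 38145 → 554030
loan_id=12: ltv < 64 or balance <= 38145 → 171860
loan_id=13: ltv < 64 or balance <= 38145 → 62160
loan_id=14: ltv < 64 or balance <= 38145 → 756200
loan_id=15: ltv < 64 or balance <= 38145 → 542170
loan_id=16: ELSE → 52623
loan_id=17: ltv < 102 and rate_bp between 898 and 1925 → -69593
loan_id=18: ltv < 64 or balance <= 38145 → 264620

-50701, 59184, 85310, 326230, 50732, 554030, 171860, 62160, 756200, 542170, 52623, -69593, 264620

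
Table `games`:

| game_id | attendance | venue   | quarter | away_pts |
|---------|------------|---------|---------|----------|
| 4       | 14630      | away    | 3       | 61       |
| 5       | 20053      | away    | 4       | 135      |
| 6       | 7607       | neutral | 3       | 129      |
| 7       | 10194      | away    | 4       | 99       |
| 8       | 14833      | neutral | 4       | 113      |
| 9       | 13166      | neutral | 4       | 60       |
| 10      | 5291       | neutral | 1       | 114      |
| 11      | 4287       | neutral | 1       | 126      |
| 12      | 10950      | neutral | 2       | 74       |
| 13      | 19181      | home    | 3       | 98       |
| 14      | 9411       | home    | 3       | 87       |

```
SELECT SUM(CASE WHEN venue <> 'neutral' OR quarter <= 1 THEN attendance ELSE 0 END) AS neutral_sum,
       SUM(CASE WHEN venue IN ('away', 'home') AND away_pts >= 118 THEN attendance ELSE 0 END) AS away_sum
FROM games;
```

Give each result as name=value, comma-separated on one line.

[neutral_sum: venue <> 'neutral' OR quarter <= 1]
game_id=4: ✓ → 14630
game_id=5: ✓ → 20053
game_id=6: ✗
game_id=7: ✓ → 10194
game_id=8: ✗
game_id=9: ✗
game_id=10: ✓ → 5291
game_id=11: ✓ → 4287
game_id=12: ✗
game_id=13: ✓ → 19181
game_id=14: ✓ → 9411
neutral_sum = 14630 + 20053 + 10194 + 5291 + 4287 + 19181 + 9411 = 83047
—
[away_sum: venue IN ('away', 'home') AND away_pts >= 118]
game_id=4: ✗
game_id=5: ✓ → 20053
game_id=6: ✗
game_id=7: ✗
game_id=8: ✗
game_id=9: ✗
game_id=10: ✗
game_id=11: ✗
game_id=12: ✗
game_id=13: ✗
game_id=14: ✗
away_sum = 20053

neutral_sum=83047, away_sum=20053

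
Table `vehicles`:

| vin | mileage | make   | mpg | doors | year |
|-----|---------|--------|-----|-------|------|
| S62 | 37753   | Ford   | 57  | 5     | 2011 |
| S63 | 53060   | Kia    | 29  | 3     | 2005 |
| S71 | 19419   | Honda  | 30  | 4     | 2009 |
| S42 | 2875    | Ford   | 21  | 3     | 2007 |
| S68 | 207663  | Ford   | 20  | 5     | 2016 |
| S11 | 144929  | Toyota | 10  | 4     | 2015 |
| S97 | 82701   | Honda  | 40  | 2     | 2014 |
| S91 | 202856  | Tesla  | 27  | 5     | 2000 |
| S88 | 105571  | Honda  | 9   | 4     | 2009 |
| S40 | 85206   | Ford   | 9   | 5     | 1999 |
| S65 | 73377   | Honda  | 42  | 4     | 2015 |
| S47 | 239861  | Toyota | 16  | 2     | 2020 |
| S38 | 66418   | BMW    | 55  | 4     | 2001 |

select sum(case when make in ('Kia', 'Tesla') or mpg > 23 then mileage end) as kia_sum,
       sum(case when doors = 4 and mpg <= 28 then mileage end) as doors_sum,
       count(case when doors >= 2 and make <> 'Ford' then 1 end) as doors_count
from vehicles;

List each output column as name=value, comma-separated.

kia_sum=535584, doors_sum=250500, doors_count=9

[kia_sum: make in ('Kia', 'Tesla') or mpg > 23]
vin=S62: ✓ → 37753
vin=S63: ✓ → 53060
vin=S71: ✓ → 19419
vin=S42: ✗
vin=S68: ✗
vin=S11: ✗
vin=S97: ✓ → 82701
vin=S91: ✓ → 202856
vin=S88: ✗
vin=S40: ✗
vin=S65: ✓ → 73377
vin=S47: ✗
vin=S38: ✓ → 66418
kia_sum = 37753 + 53060 + 19419 + 82701 + 202856 + 73377 + 66418 = 535584
—
[doors_sum: doors = 4 and mpg <= 28]
vin=S62: ✗
vin=S63: ✗
vin=S71: ✗
vin=S42: ✗
vin=S68: ✗
vin=S11: ✓ → 144929
vin=S97: ✗
vin=S91: ✗
vin=S88: ✓ → 105571
vin=S40: ✗
vin=S65: ✗
vin=S47: ✗
vin=S38: ✗
doors_sum = 144929 + 105571 = 250500
—
[doors_count: doors >= 2 and make <> 'Ford']
vin=S62: ✗
vin=S63: ✓ → 1
vin=S71: ✓ → 1
vin=S42: ✗
vin=S68: ✗
vin=S11: ✓ → 1
vin=S97: ✓ → 1
vin=S91: ✓ → 1
vin=S88: ✓ → 1
vin=S40: ✗
vin=S65: ✓ → 1
vin=S47: ✓ → 1
vin=S38: ✓ → 1
doors_count = COUNT(1, 1, 1, 1, 1, 1, 1, 1, 1) = 9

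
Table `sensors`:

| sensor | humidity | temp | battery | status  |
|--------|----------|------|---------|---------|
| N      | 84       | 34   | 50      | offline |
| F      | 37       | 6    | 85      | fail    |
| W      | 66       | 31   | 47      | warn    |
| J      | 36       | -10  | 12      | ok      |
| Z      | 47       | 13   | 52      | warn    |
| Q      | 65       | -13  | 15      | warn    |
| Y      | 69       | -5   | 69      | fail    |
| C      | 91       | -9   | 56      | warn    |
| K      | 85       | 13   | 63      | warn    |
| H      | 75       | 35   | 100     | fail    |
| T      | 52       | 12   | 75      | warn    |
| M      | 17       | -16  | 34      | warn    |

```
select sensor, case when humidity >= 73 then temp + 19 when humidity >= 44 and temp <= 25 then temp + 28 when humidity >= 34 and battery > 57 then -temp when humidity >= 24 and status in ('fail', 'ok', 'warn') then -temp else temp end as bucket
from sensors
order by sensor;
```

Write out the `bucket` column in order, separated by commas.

sensor=C: humidity >= 73 → 10
sensor=F: humidity >= 34 and battery > 57 → -6
sensor=H: humidity >= 73 → 54
sensor=J: humidity >= 24 and status in ('fail', 'ok', 'warn') → 10
sensor=K: humidity >= 73 → 32
sensor=M: ELSE → -16
sensor=N: humidity >= 73 → 53
sensor=Q: humidity >= 44 and temp <= 25 → 15
sensor=T: humidity >= 44 and temp <= 25 → 40
sensor=W: humidity >= 24 and status in ('fail', 'ok', 'warn') → -31
sensor=Y: humidity >= 44 and temp <= 25 → 23
sensor=Z: humidity >= 44 and temp <= 25 → 41

10, -6, 54, 10, 32, -16, 53, 15, 40, -31, 23, 41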